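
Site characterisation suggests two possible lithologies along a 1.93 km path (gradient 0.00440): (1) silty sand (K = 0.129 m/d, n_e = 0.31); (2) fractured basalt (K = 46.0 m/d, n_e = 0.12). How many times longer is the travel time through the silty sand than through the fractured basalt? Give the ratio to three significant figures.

Unit 1 (silty sand): v = 0.129×0.0044/0.31 = 0.001831 m/d, t = 1930/0.001831 = 1.054e6 d
Unit 2 (fractured basalt): v = 46.0×0.0044/0.12 = 1.687 m/d, t = 1930/1.687 = 1144 d
t(silty sand) / t(fractured basalt) = 1.054e6/1144 = 921

921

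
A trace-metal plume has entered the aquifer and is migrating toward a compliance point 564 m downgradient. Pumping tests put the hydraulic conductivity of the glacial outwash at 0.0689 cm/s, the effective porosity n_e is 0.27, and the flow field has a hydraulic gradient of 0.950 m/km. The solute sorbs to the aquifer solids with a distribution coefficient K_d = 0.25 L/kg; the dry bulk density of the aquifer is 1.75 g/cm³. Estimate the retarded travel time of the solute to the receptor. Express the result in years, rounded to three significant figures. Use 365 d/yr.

K = 0.0689 cm/s × 864 = 59.53 m/d
Specific discharge q = 59.53 × 9.5e-4 = 0.05655 m/d
Average linear velocity = 0.05655 / 0.27 = 0.2095 m/d
Retardation R = 1 + ρ_b·K_d/n = 1 + 1.75×0.25/0.27 = 2.620
Contaminant velocity v_c = v/R = 0.2095/2.620 = 0.07993 m/d
t = L/v_c = 564/0.07993 = 7056 d
   = 7056/365 = 19.3 yr

19.3 years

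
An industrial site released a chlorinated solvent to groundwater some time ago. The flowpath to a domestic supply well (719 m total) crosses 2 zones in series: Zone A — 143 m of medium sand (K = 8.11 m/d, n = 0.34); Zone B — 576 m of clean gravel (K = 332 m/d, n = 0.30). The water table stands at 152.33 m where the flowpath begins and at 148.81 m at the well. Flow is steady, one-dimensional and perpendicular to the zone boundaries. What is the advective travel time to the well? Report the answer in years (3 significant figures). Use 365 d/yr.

3.34 years

Total head drop ΔH = 152.33 − 148.81 = 3.52 m
Continuity: the same q passes through each zone, so ΔH = q·Σ(L_j/K_j) — the zones act as resistances in series.
Σ(L/K) = 143/8.11 + 576/332 = 17.63 + 1.735 = 19.37 d
q = ΔH / Σ(L/K) = 3.52 / 19.37 = 0.1817 m/d (same in every zone)
Zone A: v = q/n = 0.1817/0.34 = 0.5346 m/d → t_A = 143/0.5346 = 267.5 d
Zone B: v = q/n = 0.1817/0.30 = 0.6058 m/d → t_B = 576/0.6058 = 950.8 d
Total t = 267.5 + 950.8 = 1218 d
   = 1218 / 365 = 3.34 yr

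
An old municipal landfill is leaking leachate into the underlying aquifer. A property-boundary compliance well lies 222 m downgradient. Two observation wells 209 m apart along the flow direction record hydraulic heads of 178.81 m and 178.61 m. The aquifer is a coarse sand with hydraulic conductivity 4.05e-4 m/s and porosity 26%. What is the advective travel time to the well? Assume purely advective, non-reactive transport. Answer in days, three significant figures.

Hydraulic gradient i = (178.81 − 178.61) / 209 = 0.20 / 209 = 9.569e-4
K = 4.05e-4 m/s × 86400 s/d = 34.99 m/d
Darcy flux q = K·i = 34.99 × 9.569e-4 = 0.03349 m/d
v = Ki/n = 34.99·9.569e-4/0.26 = 0.1288 m/d
t = L / v = 222 / 0.1288 = 1724 d

1720 days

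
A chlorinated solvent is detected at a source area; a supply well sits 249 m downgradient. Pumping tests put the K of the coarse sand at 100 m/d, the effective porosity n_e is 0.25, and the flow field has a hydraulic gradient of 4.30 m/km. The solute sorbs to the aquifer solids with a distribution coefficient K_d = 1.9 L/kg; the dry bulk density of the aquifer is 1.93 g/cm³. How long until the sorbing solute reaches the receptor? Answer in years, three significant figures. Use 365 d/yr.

Darcy flux q = K·i = 100 × 0.0043 = 0.4300 m/d
v = Ki/n = 100·0.0043/0.25 = 1.720 m/d
Retardation R = 1 + ρ_b·K_d/n = 1 + 1.93×1.9/0.25 = 15.67
Contaminant velocity v_c = v/R = 1.720/15.67 = 0.1098 m/d
t = L/v_c = 249/0.1098 = 2268 d
   = 2268/365 = 6.21 yr

6.21 years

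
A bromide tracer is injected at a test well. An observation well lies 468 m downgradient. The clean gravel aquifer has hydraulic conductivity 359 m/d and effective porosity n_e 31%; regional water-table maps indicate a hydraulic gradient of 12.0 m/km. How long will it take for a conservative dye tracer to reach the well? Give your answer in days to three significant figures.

33.7 days

q = Ki = 359 × 0.012 = 4.308 m/d
v_s = q/n_e = 4.308/0.31 = 13.90 m/d
t = L / v = 468 / 13.90 = 33.68 d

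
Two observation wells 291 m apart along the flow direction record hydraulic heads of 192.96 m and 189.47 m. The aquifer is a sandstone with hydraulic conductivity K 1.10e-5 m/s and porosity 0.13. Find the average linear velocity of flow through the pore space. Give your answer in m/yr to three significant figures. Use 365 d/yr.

32.0 m/yr

Hydraulic gradient i = (192.96 − 189.47) / 291 = 3.49 / 291 = 0.01199
K = 1.10e-5 m/s × 86400 s/d = 0.9504 m/d
Specific discharge q = 0.9504 × 0.01199 = 0.01140 m/d
Seepage velocity v = q / n = 0.01140 / 0.13 = 0.08768 m/d
   = 0.08768 × 365 = 32.0 m/yr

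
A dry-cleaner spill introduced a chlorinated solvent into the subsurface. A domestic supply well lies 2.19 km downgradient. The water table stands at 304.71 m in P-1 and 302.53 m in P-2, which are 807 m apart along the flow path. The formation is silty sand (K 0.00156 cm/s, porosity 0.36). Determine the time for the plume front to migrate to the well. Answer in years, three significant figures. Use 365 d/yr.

Hydraulic gradient i = (304.71 − 302.53) / 807 = 2.18 / 807 = 0.002701
K = 0.00156 cm/s × 864 = 1.348 m/d
q = Ki = 1.348 × 0.002701 = 0.003641 m/d
v_s = q/n_e = 0.003641/0.36 = 0.01011 m/d
L = 2.19 km = 2190 m
t = L / v = 2190 / 0.01011 = 216500 d
   = 216500 / 365 = 593 yr

593 years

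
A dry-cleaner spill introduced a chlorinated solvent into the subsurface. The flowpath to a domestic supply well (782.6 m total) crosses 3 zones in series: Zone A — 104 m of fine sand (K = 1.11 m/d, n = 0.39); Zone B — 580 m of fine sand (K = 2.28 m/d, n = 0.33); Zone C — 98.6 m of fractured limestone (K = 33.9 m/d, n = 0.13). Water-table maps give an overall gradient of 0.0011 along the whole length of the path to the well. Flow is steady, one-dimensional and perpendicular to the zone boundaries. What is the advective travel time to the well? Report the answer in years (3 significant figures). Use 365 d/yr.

273 years

Steady 1-D flow in series ⇒ the Darcy flux q is identical in every zone and the zone head losses add (resistances L/K in series).
Σ(L/K) = 104/1.11 + 580/2.28 + 98.6/33.9 = 93.69 + 254.4 + 2.909 = 351.0 d
K_eq = L_total / Σ(L/K) = 782.6 / 351.0 = 2.230 m/d
q = K_eq · i = 2.230 × 0.0011 = 0.002453 m/d (same in every zone)
Zone A: v = q/n = 0.002453/0.39 = 0.006289 m/d → t_A = 104/0.006289 = 16540 d
Zone B: v = q/n = 0.002453/0.33 = 0.007432 m/d → t_B = 580/0.007432 = 78040 d
Zone C: v = q/n = 0.002453/0.13 = 0.01887 m/d → t_C = 98.6/0.01887 = 5226 d
Total t = 16540 + 78040 + 5226 = 99800 d
   = 99800 / 365 = 273 yr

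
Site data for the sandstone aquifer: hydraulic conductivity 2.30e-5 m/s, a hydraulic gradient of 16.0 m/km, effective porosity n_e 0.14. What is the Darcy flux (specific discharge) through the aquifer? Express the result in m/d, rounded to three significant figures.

K = 2.30e-5 m/s × 86400 s/d = 1.987 m/d
Specific discharge q = 1.987 × 0.016 = 0.03180 m/d

0.0318 m/d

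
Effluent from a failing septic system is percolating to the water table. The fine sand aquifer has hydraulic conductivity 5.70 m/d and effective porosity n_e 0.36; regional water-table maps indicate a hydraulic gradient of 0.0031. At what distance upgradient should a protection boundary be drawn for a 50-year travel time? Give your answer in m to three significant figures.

896 m

Darcy flux q = K·i = 5.70 × 0.0031 = 0.01767 m/d
Average linear velocity = 0.01767 / 0.36 = 0.04908 m/d
T = 50 yr × 365 = 18250 d
L = v × T = 0.04908 × 18250 = 895.8 m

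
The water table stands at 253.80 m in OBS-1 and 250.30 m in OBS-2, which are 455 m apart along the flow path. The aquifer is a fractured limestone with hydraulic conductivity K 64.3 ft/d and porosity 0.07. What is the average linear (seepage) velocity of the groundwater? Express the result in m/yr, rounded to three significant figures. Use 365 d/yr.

Hydraulic gradient i = (253.80 − 250.30) / 455 = 3.50 / 455 = 0.007692
K = 64.3 ft/d × 0.3048 = 19.60 m/d
q = Ki = 19.60 × 0.007692 = 0.1508 m/d
Average linear velocity = 0.1508 / 0.07 = 2.154 m/d
   = 2.154 × 365 = 786 m/yr

786 m/yr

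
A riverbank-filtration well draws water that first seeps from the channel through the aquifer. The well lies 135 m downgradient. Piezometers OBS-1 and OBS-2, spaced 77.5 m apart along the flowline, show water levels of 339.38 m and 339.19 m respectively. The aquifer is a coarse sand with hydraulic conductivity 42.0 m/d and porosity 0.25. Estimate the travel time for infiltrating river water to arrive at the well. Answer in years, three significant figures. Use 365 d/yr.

0.898 years

Hydraulic gradient i = (339.38 − 339.19) / 77.5 = 0.19 / 77.5 = 0.002452
Specific discharge q = 42.0 × 0.002452 = 0.1030 m/d
v = Ki/n = 42.0·0.002452/0.25 = 0.4119 m/d
t = L / v = 135 / 0.4119 = 327.8 d
   = 327.8 / 365 = 0.898 yr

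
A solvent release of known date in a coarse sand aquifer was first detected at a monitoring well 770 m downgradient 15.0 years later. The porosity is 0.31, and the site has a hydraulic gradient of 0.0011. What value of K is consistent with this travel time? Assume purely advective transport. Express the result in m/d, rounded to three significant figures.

39.6 m/d

t = 15.0 years = 5475 d
v = L / t = 770 / 5475 = 0.1406 m/d
K = v · n / i = 0.1406 × 0.31 / 0.0011 = 39.6 m/d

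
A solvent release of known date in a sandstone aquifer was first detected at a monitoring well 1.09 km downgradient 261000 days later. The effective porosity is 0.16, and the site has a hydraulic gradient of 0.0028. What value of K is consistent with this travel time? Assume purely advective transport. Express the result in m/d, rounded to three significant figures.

L = 1.09 km = 1090 m
v = L / t = 1090 / 261000 = 0.004176 m/d
K = v · n / i = 0.004176 × 0.16 / 0.0028 = 0.239 m/d

0.239 m/d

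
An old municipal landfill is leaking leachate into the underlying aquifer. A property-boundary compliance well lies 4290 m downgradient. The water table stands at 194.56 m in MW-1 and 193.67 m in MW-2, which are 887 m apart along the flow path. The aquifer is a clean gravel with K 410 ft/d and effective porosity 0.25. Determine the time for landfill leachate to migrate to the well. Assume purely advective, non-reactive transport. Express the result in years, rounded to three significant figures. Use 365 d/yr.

Hydraulic gradient i = (194.56 − 193.67) / 887 = 0.89 / 887 = 0.001003
K = 410 ft/d × 0.3048 = 125.0 m/d
q = Ki = 125.0 × 0.001003 = 0.1254 m/d
v_s = q/n_e = 0.1254/0.25 = 0.5016 m/d
t = L / v = 4290 / 0.5016 = 8553 d
   = 8553 / 365 = 23.4 yr

23.4 years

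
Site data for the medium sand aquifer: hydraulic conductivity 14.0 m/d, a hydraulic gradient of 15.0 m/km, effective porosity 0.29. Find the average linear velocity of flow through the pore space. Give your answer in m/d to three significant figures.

Darcy flux q = K·i = 14.0 × 0.015 = 0.2100 m/d
v = Ki/n = 14.0·0.015/0.29 = 0.7241 m/d

0.724 m/d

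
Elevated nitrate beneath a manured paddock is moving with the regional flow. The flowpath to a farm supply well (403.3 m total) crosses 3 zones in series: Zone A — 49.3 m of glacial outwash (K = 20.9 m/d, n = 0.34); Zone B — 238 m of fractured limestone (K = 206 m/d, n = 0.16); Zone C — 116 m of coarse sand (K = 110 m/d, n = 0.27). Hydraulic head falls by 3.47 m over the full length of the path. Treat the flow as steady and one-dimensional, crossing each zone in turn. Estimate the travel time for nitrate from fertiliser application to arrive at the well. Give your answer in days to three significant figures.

113 days

Continuity: the same q passes through each zone, so ΔH = q·Σ(L_j/K_j) — the zones act as resistances in series.
Σ(L/K) = 49.3/20.9 + 238/206 + 116/110 = 2.359 + 1.155 + 1.055 = 4.569 d
q = ΔH / Σ(L/K) = 3.47 / 4.569 = 0.7595 m/d (same in every zone)
Zone A: v = q/n = 0.7595/0.34 = 2.234 m/d → t_A = 49.3/2.234 = 22.07 d
Zone B: v = q/n = 0.7595/0.16 = 4.747 m/d → t_B = 238/4.747 = 50.14 d
Zone C: v = q/n = 0.7595/0.27 = 2.813 m/d → t_C = 116/2.813 = 41.24 d
Total t = 22.07 + 50.14 + 41.24 = 113.4 d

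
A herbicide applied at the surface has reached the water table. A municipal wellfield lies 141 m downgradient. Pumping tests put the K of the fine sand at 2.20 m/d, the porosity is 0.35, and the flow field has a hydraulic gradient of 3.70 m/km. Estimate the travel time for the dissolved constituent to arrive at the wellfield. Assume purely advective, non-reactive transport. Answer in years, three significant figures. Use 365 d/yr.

16.6 years

q = Ki = 2.20 × 0.0037 = 0.008140 m/d
Seepage velocity v = q / n = 0.008140 / 0.35 = 0.02326 m/d
t = L / v = 141 / 0.02326 = 6063 d
   = 6063 / 365 = 16.6 yr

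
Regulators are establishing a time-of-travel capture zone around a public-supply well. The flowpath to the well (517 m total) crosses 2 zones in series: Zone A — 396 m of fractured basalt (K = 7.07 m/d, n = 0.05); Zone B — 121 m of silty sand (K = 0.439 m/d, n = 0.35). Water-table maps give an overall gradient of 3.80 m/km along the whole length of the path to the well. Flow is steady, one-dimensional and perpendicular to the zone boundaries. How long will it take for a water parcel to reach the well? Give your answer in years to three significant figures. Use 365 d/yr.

28.7 years

For zones in series the flux q is common to all zones; the equivalent conductivity is the harmonic (thickness-weighted) mean, K_eq = L_total / Σ(L_j/K_j).
Σ(L/K) = 396/7.07 + 121/0.439 = 56.01 + 275.6 = 331.6 d
K_eq = L_total / Σ(L/K) = 517 / 331.6 = 1.559 m/d
q = K_eq · i = 1.559 × 0.0038 = 0.005924 m/d (same in every zone)
Zone A: v = q/n = 0.005924/0.05 = 0.1185 m/d → t_A = 396/0.1185 = 3342 d
Zone B: v = q/n = 0.005924/0.35 = 0.01693 m/d → t_B = 121/0.01693 = 7149 d
Total t = 3342 + 7149 = 10490 d
   = 10490 / 365 = 28.7 yr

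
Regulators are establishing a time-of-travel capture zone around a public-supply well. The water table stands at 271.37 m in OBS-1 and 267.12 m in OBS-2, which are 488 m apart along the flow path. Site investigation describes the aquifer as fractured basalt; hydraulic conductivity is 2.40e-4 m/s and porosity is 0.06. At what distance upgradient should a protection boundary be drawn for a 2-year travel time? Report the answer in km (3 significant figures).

2.20 km

Hydraulic gradient i = (271.37 − 267.12) / 488 = 4.25 / 488 = 0.008709
K = 2.40e-4 m/s × 86400 s/d = 20.74 m/d
q = Ki = 20.74 × 0.008709 = 0.1806 m/d
v_s = q/n_e = 0.1806/0.06 = 3.010 m/d
T = 2 yr × 365 = 730 d
L = v × T = 3.010 × 730 = 2197 m
   = 2.20 km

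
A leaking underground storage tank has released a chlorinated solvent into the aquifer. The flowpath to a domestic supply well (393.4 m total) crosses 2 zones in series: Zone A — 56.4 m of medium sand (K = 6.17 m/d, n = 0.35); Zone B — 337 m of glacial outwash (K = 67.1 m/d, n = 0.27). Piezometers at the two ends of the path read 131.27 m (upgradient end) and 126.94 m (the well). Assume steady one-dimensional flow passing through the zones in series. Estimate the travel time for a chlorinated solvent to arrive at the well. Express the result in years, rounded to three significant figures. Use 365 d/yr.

Total head drop ΔH = 131.27 − 126.94 = 4.33 m
Steady 1-D flow in series ⇒ the Darcy flux q is identical in every zone and the zone head losses add (resistances L/K in series).
Σ(L/K) = 56.4/6.17 + 337/67.1 = 9.141 + 5.022 = 14.16 d
q = ΔH / Σ(L/K) = 4.33 / 14.16 = 0.3057 m/d (same in every zone)
Zone A: v = q/n = 0.3057/0.35 = 0.8735 m/d → t_A = 56.4/0.8735 = 64.57 d
Zone B: v = q/n = 0.3057/0.27 = 1.132 m/d → t_B = 337/1.132 = 297.6 d
Total t = 64.57 + 297.6 = 362.2 d
   = 362.2 / 365 = 0.992 yr

0.992 years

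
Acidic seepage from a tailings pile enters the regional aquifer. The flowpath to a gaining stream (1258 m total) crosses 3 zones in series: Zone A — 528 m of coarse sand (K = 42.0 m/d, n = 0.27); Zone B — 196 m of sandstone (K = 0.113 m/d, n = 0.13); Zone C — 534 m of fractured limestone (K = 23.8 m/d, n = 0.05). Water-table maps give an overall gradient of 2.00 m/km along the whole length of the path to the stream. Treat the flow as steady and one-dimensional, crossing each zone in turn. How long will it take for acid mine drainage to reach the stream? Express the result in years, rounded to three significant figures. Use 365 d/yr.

Continuity: the same q passes through each zone, so ΔH = q·Σ(L_j/K_j) — the zones act as resistances in series.
Σ(L/K) = 528/42.0 + 196/0.113 + 534/23.8 = 12.57 + 1735 + 22.44 = 1770 d
K_eq = L_total / Σ(L/K) = 1258 / 1770 = 0.7109 m/d
q = K_eq · i = 0.7109 × 0.0020 = 0.001422 m/d (same in every zone)
Zone A: v = q/n = 0.001422/0.27 = 0.005266 m/d → t_A = 528/0.005266 = 100300 d
Zone B: v = q/n = 0.001422/0.13 = 0.01094 m/d → t_B = 196/0.01094 = 17920 d
Zone C: v = q/n = 0.001422/0.05 = 0.02844 m/d → t_C = 534/0.02844 = 18780 d
Total t = 100300 + 17920 + 18780 = 137000 d
   = 137000 / 365 = 375 yr

375 years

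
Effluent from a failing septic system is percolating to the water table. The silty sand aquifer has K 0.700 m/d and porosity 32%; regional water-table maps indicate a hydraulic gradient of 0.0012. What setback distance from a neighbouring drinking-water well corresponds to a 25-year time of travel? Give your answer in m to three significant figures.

Darcy flux q = K·i = 0.700 × 0.0012 = 8.400e-4 m/d
v_s = q/n_e = 8.400e-4/0.32 = 0.002625 m/d
T = 25 yr × 365 = 9125 d
L = v × T = 0.002625 × 9125 = 23.95 m

24.0 m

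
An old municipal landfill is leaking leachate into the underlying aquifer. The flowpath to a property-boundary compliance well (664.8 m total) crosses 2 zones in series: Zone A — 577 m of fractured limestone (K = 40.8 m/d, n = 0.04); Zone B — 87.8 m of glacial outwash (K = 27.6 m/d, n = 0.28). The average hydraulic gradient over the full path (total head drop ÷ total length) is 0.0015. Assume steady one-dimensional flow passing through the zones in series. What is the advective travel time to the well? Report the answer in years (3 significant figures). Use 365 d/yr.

2.27 years

Steady 1-D flow in series ⇒ the Darcy flux q is identical in every zone and the zone head losses add (resistances L/K in series).
Σ(L/K) = 577/40.8 + 87.8/27.6 = 14.14 + 3.181 = 17.32 d
K_eq = L_total / Σ(L/K) = 664.8 / 17.32 = 38.38 m/d
q = K_eq · i = 38.38 × 0.0015 = 0.05756 m/d (same in every zone)
Zone A: v = q/n = 0.05756/0.04 = 1.439 m/d → t_A = 577/1.439 = 400.9 d
Zone B: v = q/n = 0.05756/0.28 = 0.2056 m/d → t_B = 87.8/0.2056 = 427.1 d
Total t = 400.9 + 427.1 = 828.0 d
   = 828.0 / 365 = 2.27 yr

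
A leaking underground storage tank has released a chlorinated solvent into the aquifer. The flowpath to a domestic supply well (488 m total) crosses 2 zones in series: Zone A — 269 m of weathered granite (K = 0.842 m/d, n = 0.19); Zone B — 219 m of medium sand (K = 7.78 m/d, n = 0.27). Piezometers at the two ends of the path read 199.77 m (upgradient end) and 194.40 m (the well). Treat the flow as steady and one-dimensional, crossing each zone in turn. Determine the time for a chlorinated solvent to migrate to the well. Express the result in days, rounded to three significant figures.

Total head drop ΔH = 199.77 − 194.40 = 5.37 m
Steady 1-D flow in series ⇒ the Darcy flux q is identical in every zone and the zone head losses add (resistances L/K in series).
Σ(L/K) = 269/0.842 + 219/7.78 = 319.5 + 28.15 = 347.6 d
q = ΔH / Σ(L/K) = 5.37 / 347.6 = 0.01545 m/d (same in every zone)
Zone A: v = q/n = 0.01545/0.19 = 0.08130 m/d → t_A = 269/0.08130 = 3309 d
Zone B: v = q/n = 0.01545/0.27 = 0.05721 m/d → t_B = 219/0.05721 = 3828 d
Total t = 3309 + 3828 = 7136 d

7140 days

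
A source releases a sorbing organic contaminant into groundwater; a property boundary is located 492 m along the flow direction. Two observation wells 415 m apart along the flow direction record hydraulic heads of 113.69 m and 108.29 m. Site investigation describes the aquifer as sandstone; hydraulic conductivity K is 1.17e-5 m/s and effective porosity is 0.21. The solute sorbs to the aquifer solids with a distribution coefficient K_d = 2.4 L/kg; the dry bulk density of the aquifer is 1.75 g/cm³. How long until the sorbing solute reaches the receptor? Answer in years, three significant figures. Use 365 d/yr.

Hydraulic gradient i = (113.69 − 108.29) / 415 = 5.40 / 415 = 0.01301
K = 1.17e-5 m/s × 86400 s/d = 1.011 m/d
q = Ki = 1.011 × 0.01301 = 0.01315 m/d
v = Ki/n = 1.011·0.01301/0.21 = 0.06264 m/d
Retardation R = 1 + ρ_b·K_d/n = 1 + 1.75×2.4/0.21 = 21.00
Contaminant velocity v_c = v/R = 0.06264/21.00 = 0.002983 m/d
t = L/v_c = 492/0.002983 = 165000 d
   = 165000/365 = 452 yr

452 years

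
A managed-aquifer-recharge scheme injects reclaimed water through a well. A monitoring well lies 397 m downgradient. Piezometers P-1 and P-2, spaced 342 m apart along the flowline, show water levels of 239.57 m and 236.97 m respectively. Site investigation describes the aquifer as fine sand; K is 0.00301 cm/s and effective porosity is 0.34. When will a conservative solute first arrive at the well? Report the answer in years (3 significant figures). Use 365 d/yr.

Hydraulic gradient i = (239.57 − 236.97) / 342 = 2.60 / 342 = 0.007602
K = 0.00301 cm/s × 864 = 2.601 m/d
Specific discharge q = 2.601 × 0.007602 = 0.01977 m/d
Average linear velocity = 0.01977 / 0.34 = 0.05815 m/d
t = L / v = 397 / 0.05815 = 6827 d
   = 6827 / 365 = 18.7 yr

18.7 years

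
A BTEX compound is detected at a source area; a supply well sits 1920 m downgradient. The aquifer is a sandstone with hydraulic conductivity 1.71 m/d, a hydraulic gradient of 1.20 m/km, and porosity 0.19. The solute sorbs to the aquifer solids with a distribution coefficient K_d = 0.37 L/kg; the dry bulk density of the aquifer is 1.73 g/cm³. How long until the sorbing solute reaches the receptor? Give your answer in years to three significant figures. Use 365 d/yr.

q = Ki = 1.71 × 0.0012 = 0.002052 m/d
v = Ki/n = 1.71·0.0012/0.19 = 0.01080 m/d
Retardation R = 1 + ρ_b·K_d/n = 1 + 1.73×0.37/0.19 = 4.369
Contaminant velocity v_c = v/R = 0.01080/4.369 = 0.002472 m/d
t = L/v_c = 1920/0.002472 = 776700 d
   = 776700/365 = 2130 yr

2130 years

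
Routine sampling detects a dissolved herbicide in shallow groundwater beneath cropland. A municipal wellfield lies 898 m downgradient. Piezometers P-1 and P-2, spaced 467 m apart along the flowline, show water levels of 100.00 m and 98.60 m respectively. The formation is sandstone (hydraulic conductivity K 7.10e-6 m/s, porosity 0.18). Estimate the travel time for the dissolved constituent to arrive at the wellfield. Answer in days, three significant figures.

87900 days

Hydraulic gradient i = (100.00 − 98.60) / 467 = 1.40 / 467 = 0.002998
K = 7.10e-6 m/s × 86400 s/d = 0.6134 m/d
Darcy flux q = K·i = 0.6134 × 0.002998 = 0.001839 m/d
v = Ki/n = 0.6134·0.002998/0.18 = 0.01022 m/d
t = L / v = 898 / 0.01022 = 87900 d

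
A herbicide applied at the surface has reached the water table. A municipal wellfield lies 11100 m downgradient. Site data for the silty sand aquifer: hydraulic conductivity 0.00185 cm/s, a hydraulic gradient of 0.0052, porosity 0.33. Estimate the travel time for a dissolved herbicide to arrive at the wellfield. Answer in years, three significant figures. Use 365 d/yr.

1210 years

K = 0.00185 cm/s × 864 = 1.598 m/d
Specific discharge q = 1.598 × 0.0052 = 0.008312 m/d
Average linear velocity = 0.008312 / 0.33 = 0.02519 m/d
t = L / v = 11100 / 0.02519 = 440700 d
   = 440700 / 365 = 1210 yr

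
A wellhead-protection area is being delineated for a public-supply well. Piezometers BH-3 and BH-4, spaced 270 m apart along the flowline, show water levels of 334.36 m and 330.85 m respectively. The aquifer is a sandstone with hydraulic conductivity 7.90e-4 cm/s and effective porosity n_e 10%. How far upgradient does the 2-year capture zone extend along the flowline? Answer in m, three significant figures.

64.8 m

Hydraulic gradient i = (334.36 − 330.85) / 270 = 3.51 / 270 = 0.01300
K = 7.90e-4 cm/s × 864 = 0.6826 m/d
q = Ki = 0.6826 × 0.01300 = 0.008873 m/d
v_s = q/n_e = 0.008873/0.10 = 0.08873 m/d
T = 2 yr × 365 = 730 d
L = v × T = 0.08873 × 730 = 64.77 m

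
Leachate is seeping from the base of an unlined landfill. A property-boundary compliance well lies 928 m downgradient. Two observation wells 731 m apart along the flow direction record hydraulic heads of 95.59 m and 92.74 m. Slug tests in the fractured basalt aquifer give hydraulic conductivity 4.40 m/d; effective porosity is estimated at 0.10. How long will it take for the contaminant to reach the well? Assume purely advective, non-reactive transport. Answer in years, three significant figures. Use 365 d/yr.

Hydraulic gradient i = (95.59 − 92.74) / 731 = 2.85 / 731 = 0.003899
Darcy flux q = K·i = 4.40 × 0.003899 = 0.01715 m/d
v = Ki/n = 4.40·0.003899/0.10 = 0.1715 m/d
t = L / v = 928 / 0.1715 = 5410 d
   = 5410 / 365 = 14.8 yr

14.8 years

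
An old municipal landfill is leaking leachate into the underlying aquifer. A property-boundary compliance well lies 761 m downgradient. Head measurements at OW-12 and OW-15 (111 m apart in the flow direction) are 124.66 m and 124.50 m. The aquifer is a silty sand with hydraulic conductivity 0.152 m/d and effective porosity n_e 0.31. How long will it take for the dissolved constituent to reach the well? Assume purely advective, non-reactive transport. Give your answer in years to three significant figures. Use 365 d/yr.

Hydraulic gradient i = (124.66 − 124.50) / 111 = 0.16 / 111 = 0.001441
Specific discharge q = 0.152 × 0.001441 = 2.191e-4 m/d
v = Ki/n = 0.152·0.001441/0.31 = 7.068e-4 m/d
t = L / v = 761 / 7.068e-4 = 1.077e6 d
   = 1.077e6 / 365 = 2950 yr

2950 years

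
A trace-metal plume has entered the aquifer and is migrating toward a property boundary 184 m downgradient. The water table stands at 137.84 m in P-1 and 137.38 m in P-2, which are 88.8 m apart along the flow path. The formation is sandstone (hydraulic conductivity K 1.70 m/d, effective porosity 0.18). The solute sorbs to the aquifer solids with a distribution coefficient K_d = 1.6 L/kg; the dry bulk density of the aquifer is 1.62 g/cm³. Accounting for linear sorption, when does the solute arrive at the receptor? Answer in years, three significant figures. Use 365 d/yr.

159 years

Hydraulic gradient i = (137.84 − 137.38) / 88.8 = 0.46 / 88.8 = 0.005180
q = Ki = 1.70 × 0.005180 = 0.008806 m/d
Seepage velocity v = q / n = 0.008806 / 0.18 = 0.04892 m/d
Retardation R = 1 + ρ_b·K_d/n = 1 + 1.62×1.6/0.18 = 15.40
Contaminant velocity v_c = v/R = 0.04892/15.40 = 0.003177 m/d
t = L/v_c = 184/0.003177 = 57920 d
   = 57920/365 = 159 yr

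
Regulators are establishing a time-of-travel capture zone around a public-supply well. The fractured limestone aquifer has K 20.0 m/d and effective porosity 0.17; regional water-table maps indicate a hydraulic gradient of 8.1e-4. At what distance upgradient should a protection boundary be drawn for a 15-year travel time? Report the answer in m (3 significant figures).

522 m

q = Ki = 20.0 × 8.1e-4 = 0.01620 m/d
Average linear velocity = 0.01620 / 0.17 = 0.09529 m/d
T = 15 yr × 365 = 5475 d
L = v × T = 0.09529 × 5475 = 521.7 m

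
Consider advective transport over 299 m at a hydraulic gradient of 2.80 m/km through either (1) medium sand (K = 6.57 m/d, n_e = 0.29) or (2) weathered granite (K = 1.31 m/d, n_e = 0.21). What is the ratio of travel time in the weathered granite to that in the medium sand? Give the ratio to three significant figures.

Unit 1 (medium sand): v = 6.57×0.0028/0.29 = 0.06343 m/d, t = 299/0.06343 = 4714 d
Unit 2 (weathered granite): v = 1.31×0.0028/0.21 = 0.01747 m/d, t = 299/0.01747 = 17120 d
t(weathered granite) / t(medium sand) = 17120/4714 = 3.63

3.63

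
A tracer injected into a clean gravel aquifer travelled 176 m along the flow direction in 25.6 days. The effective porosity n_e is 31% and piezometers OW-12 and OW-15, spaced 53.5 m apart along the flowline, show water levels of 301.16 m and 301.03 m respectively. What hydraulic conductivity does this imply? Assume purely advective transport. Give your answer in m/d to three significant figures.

Hydraulic gradient i = (301.16 − 301.03) / 53.5 = 0.13 / 53.5 = 0.002430
v = L / t = 176 / 25.6 = 6.875 m/d
K = v · n / i = 6.875 × 0.31 / 0.002430 = 877 m/d

877 m/d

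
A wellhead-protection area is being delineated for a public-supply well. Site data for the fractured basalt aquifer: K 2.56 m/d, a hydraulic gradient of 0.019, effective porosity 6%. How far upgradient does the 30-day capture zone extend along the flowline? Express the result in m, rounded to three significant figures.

Specific discharge q = 2.56 × 0.019 = 0.04864 m/d
Average linear velocity = 0.04864 / 0.06 = 0.8107 m/d
L = v × T = 0.8107 × 30 = 24.32 m

24.3 m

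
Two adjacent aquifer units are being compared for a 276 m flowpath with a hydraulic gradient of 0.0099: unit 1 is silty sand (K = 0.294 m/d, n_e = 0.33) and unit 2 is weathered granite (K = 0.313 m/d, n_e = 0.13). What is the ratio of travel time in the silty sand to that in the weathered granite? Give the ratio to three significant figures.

2.70

Unit 1 (silty sand): v = 0.294×0.0099/0.33 = 0.008820 m/d, t = 276/0.008820 = 31290 d
Unit 2 (weathered granite): v = 0.313×0.0099/0.13 = 0.02384 m/d, t = 276/0.02384 = 11580 d
t(silty sand) / t(weathered granite) = 31290/11580 = 2.70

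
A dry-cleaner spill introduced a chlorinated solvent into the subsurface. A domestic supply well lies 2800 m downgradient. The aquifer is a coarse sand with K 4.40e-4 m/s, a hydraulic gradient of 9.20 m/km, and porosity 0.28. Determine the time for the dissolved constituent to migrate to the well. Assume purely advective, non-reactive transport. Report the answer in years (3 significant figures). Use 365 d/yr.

6.14 years

K = 4.40e-4 m/s × 86400 s/d = 38.02 m/d
Darcy flux q = K·i = 38.02 × 0.0092 = 0.3497 m/d
Average linear velocity = 0.3497 / 0.28 = 1.249 m/d
t = L / v = 2800 / 1.249 = 2242 d
   = 2242 / 365 = 6.14 yr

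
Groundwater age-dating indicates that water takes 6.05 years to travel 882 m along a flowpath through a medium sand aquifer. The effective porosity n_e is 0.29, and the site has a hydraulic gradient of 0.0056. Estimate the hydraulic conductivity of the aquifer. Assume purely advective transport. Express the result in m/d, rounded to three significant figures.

20.7 m/d

t = 6.05 years = 2208 d
v = L / t = 882 / 2208 = 0.3994 m/d
K = v · n / i = 0.3994 × 0.29 / 0.0056 = 20.7 m/d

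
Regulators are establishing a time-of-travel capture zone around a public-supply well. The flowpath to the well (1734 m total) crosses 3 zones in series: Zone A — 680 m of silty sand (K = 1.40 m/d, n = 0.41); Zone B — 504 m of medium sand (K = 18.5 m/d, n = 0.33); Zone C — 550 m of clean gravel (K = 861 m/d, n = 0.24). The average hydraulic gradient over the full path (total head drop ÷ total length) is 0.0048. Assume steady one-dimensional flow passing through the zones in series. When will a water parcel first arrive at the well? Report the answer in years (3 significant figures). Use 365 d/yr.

For zones in series the flux q is common to all zones; the equivalent conductivity is the harmonic (thickness-weighted) mean, K_eq = L_total / Σ(L_j/K_j).
Σ(L/K) = 680/1.40 + 504/18.5 + 550/861 = 485.7 + 27.24 + 0.6388 = 513.6 d
K_eq = L_total / Σ(L/K) = 1734 / 513.6 = 3.376 m/d
q = K_eq · i = 3.376 × 0.0048 = 0.01621 m/d (same in every zone)
Zone A: v = q/n = 0.01621/0.41 = 0.03953 m/d → t_A = 680/0.03953 = 17200 d
Zone B: v = q/n = 0.01621/0.33 = 0.04911 m/d → t_B = 504/0.04911 = 10260 d
Zone C: v = q/n = 0.01621/0.24 = 0.06752 m/d → t_C = 550/0.06752 = 8145 d
Total t = 17200 + 10260 + 8145 = 35610 d
   = 35610 / 365 = 97.6 yr

97.6 years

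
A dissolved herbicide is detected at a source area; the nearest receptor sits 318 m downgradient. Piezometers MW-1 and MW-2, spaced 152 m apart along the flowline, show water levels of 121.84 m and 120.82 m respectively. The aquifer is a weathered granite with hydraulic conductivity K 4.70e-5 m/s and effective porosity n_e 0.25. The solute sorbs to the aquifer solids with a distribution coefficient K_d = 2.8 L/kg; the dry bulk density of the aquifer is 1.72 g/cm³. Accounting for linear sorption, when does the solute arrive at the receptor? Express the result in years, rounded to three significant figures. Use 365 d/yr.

Hydraulic gradient i = (121.84 − 120.82) / 152 = 1.02 / 152 = 0.006711
K = 4.70e-5 m/s × 86400 s/d = 4.061 m/d
Darcy flux q = K·i = 4.061 × 0.006711 = 0.02725 m/d
Average linear velocity = 0.02725 / 0.25 = 0.1090 m/d
Retardation R = 1 + ρ_b·K_d/n = 1 + 1.72×2.8/0.25 = 20.26
Contaminant velocity v_c = v/R = 0.1090/20.26 = 0.005379 m/d
t = L/v_c = 318/0.005379 = 59120 d
   = 59120/365 = 162 yr

162 years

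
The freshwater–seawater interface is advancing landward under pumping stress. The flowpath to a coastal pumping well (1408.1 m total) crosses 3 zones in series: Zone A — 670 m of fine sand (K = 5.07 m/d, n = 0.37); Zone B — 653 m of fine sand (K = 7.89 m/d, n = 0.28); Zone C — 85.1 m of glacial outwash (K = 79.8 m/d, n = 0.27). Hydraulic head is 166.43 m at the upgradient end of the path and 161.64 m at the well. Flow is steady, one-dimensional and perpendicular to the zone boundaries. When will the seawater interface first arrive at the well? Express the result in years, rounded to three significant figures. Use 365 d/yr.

Total head drop ΔH = 166.43 − 161.64 = 4.79 m
Steady 1-D flow in series ⇒ the Darcy flux q is identical in every zone and the zone head losses add (resistances L/K in series).
Σ(L/K) = 670/5.07 + 653/7.89 + 85.1/79.8 = 132.1 + 82.76 + 1.066 = 216.0 d
q = ΔH / Σ(L/K) = 4.79 / 216.0 = 0.02218 m/d (same in every zone)
Zone A: v = q/n = 0.02218/0.37 = 0.05994 m/d → t_A = 670/0.05994 = 11180 d
Zone B: v = q/n = 0.02218/0.28 = 0.07921 m/d → t_B = 653/0.07921 = 8244 d
Zone C: v = q/n = 0.02218/0.27 = 0.08214 m/d → t_C = 85.1/0.08214 = 1036 d
Total t = 11180 + 8244 + 1036 = 20460 d
   = 20460 / 365 = 56.0 yr

56.0 years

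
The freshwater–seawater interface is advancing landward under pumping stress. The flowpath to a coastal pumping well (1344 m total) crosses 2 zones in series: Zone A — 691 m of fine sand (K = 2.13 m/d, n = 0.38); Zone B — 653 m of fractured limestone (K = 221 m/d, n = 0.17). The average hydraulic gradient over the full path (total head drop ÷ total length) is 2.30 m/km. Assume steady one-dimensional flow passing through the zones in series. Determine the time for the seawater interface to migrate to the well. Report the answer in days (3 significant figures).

For zones in series the flux q is common to all zones; the equivalent conductivity is the harmonic (thickness-weighted) mean, K_eq = L_total / Σ(L_j/K_j).
Σ(L/K) = 691/2.13 + 653/221 = 324.4 + 2.955 = 327.4 d
K_eq = L_total / Σ(L/K) = 1344 / 327.4 = 4.105 m/d
q = K_eq · i = 4.105 × 0.0023 = 0.009443 m/d (same in every zone)
Zone A: v = q/n = 0.009443/0.38 = 0.02485 m/d → t_A = 691/0.02485 = 27810 d
Zone B: v = q/n = 0.009443/0.17 = 0.05554 m/d → t_B = 653/0.05554 = 11760 d
Total t = 27810 + 11760 = 39560 d

39600 days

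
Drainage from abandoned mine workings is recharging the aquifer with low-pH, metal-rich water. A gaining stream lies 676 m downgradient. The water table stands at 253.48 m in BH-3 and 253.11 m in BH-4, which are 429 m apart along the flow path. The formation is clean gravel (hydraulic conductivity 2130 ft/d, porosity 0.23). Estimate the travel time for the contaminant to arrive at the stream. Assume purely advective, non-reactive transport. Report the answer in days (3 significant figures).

Hydraulic gradient i = (253.48 − 253.11) / 429 = 0.37 / 429 = 8.625e-4
K = 2130 ft/d × 0.3048 = 649.2 m/d
Darcy flux q = K·i = 649.2 × 8.625e-4 = 0.5599 m/d
Seepage velocity v = q / n = 0.5599 / 0.23 = 2.435 m/d
t = L / v = 676 / 2.435 = 277.7 d

278 days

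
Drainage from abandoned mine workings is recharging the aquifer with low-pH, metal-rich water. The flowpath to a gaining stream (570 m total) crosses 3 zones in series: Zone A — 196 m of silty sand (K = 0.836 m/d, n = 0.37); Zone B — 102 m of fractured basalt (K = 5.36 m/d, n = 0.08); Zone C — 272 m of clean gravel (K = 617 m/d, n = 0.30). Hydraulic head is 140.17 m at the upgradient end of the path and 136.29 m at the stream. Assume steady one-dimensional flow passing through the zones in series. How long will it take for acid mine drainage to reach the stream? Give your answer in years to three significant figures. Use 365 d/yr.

Total head drop ΔH = 140.17 − 136.29 = 3.88 m
Steady 1-D flow in series ⇒ the Darcy flux q is identical in every zone and the zone head losses add (resistances L/K in series).
Σ(L/K) = 196/0.836 + 102/5.36 + 272/617 = 234.4 + 19.03 + 0.4408 = 253.9 d
q = ΔH / Σ(L/K) = 3.88 / 253.9 = 0.01528 m/d (same in every zone)
Zone A: v = q/n = 0.01528/0.37 = 0.04130 m/d → t_A = 196/0.04130 = 4746 d
Zone B: v = q/n = 0.01528/0.08 = 0.1910 m/d → t_B = 102/0.1910 = 534.0 d
Zone C: v = q/n = 0.01528/0.30 = 0.05093 m/d → t_C = 272/0.05093 = 5340 d
Total t = 4746 + 534.0 + 5340 = 10620 d
   = 10620 / 365 = 29.1 yr

29.1 years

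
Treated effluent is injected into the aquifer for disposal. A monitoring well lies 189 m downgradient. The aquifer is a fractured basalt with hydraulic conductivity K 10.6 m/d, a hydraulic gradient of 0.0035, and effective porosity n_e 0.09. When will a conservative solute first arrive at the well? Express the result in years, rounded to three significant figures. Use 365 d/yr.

1.26 years

Specific discharge q = 10.6 × 0.0035 = 0.03710 m/d
v = Ki/n = 10.6·0.0035/0.09 = 0.4122 m/d
t = L / v = 189 / 0.4122 = 458.5 d
   = 458.5 / 365 = 1.26 yr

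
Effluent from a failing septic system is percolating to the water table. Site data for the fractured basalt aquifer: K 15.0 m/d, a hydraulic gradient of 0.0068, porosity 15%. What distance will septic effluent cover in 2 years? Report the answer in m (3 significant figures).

Darcy flux q = K·i = 15.0 × 0.0068 = 0.1020 m/d
Average linear velocity = 0.1020 / 0.15 = 0.6800 m/d
T = 2 yr × 365 = 730 d
L = v × T = 0.6800 × 730 = 496.4 m

496 m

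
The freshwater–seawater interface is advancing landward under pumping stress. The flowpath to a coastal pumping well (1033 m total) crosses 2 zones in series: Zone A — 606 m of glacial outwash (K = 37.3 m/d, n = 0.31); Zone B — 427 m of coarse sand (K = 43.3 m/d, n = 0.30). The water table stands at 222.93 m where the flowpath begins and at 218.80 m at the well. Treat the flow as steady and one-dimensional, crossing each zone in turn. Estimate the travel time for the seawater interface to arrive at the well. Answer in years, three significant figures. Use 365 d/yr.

5.47 years

Total head drop ΔH = 222.93 − 218.80 = 4.13 m
Continuity: the same q passes through each zone, so ΔH = q·Σ(L_j/K_j) — the zones act as resistances in series.
Σ(L/K) = 606/37.3 + 427/43.3 = 16.25 + 9.861 = 26.11 d
q = ΔH / Σ(L/K) = 4.13 / 26.11 = 0.1582 m/d (same in every zone)
Zone A: v = q/n = 0.1582/0.31 = 0.5103 m/d → t_A = 606/0.5103 = 1188 d
Zone B: v = q/n = 0.1582/0.30 = 0.5273 m/d → t_B = 427/0.5273 = 809.8 d
Total t = 1188 + 809.8 = 1997 d
   = 1997 / 365 = 5.47 yr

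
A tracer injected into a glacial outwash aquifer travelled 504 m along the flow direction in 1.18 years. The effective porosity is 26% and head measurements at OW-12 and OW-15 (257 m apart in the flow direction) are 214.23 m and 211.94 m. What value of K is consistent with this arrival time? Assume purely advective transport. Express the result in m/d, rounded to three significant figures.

34.1 m/d

Hydraulic gradient i = (214.23 − 211.94) / 257 = 2.29 / 257 = 0.008911
t = 1.18 years = 430.7 d
v = L / t = 504 / 430.7 = 1.170 m/d
K = v · n / i = 1.170 × 0.26 / 0.008911 = 34.1 m/d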